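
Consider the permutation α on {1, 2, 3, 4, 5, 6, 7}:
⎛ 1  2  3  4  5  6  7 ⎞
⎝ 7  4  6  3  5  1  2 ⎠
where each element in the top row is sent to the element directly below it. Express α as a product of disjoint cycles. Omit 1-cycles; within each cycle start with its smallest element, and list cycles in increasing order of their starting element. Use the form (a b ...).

Start at 1 and follow images: 1 → 7 → 2 → 4 → 3 → 6 → 1, giving the cycle (1 7 2 4 3 6).
Repeating from the next unused element and collecting all non-trivial cycles gives (1 7 2 4 3 6).

(1 7 2 4 3 6)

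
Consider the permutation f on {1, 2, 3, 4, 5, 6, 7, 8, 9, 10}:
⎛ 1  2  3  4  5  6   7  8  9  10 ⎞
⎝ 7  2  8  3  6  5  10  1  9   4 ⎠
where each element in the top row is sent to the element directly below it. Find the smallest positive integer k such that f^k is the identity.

Decomposing into disjoint cycles gives cycle lengths 6, 2, 1, 1.
The order is lcm(6, 2) = 6.

6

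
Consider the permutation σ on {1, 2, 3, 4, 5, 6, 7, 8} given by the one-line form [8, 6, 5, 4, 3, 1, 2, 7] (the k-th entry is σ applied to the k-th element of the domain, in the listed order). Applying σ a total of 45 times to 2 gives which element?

2

Tracing 2 → 6 → … returns to 2 after 5 steps, so 2 lies in a 5-cycle (1 8 7 2 6).
Powers repeat with period 5 on this cycle, and 45 mod 5 = 0, so σ^45(2) = σ^0(2).
So σ^45(2) = 2.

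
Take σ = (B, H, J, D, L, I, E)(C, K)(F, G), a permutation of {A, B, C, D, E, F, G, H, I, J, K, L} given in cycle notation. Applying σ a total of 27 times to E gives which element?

I

E lies in the 7-cycle (B, H, J, D, L, I, E).
Powers repeat with period 7 on this cycle, and 27 mod 7 = 6, so σ^27(E) = σ^6(E).
Stepping 6 places around the cycle: E → B → H → J → D → L → I.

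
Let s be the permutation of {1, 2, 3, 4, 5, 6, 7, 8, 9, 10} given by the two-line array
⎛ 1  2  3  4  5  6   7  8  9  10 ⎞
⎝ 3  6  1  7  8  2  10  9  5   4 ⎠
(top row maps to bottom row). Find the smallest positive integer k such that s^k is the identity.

The disjoint-cycle form of s has cycle lengths 3, 3, 2, 2.
Since disjoint cycles commute, ord(s) = lcm(3, 3, 2, 2) = 6.

6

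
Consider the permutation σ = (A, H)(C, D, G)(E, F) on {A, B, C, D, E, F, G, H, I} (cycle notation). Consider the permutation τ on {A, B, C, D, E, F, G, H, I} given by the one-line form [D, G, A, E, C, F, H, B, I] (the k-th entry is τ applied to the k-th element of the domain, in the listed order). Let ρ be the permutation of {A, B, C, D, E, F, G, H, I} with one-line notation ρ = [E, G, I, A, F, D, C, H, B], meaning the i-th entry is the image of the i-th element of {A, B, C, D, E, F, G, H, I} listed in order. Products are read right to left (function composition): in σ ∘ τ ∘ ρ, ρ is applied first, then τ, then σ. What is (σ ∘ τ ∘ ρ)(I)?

C

Apply the permutations in order: ρ(I) = B, then τ(B) = G, then σ(G) = C. So (σ ∘ τ ∘ ρ)(I) = C.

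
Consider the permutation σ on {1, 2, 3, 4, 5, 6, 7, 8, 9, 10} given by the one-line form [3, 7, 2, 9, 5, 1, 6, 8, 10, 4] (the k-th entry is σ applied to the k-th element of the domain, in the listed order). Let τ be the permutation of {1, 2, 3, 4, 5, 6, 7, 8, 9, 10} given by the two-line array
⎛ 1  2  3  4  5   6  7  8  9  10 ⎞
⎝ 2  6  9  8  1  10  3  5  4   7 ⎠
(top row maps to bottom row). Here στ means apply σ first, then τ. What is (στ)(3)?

(στ)(3) = τ(σ(3)). σ(3) = 2, then τ(2) = 6. So (στ)(3) = 6.

6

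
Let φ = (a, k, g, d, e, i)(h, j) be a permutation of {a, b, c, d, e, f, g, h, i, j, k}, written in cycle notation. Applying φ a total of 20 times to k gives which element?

k lies in the 6-cycle (a, k, g, d, e, i).
Powers repeat with period 6 on this cycle, and 20 mod 6 = 2, so φ^20(k) = φ^2(k).
Stepping 2 places around the cycle: k → g → d.

d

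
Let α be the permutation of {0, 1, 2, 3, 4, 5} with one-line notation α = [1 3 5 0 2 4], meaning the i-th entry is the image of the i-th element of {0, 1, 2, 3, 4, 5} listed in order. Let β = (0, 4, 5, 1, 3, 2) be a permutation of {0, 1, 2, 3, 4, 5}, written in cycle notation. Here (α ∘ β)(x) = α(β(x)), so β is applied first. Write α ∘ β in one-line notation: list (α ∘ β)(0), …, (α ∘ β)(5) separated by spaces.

(α ∘ β)(x) = α(β(x)). Computing each image: α(β(0)) = α(4) = 2, α(β(1)) = α(3) = 0, α(β(2)) = α(0) = 1, α(β(3)) = α(2) = 5, α(β(4)) = α(5) = 4, α(β(5)) = α(1) = 3.
Hence α ∘ β = [2 0 1 5 4 3].

2 0 1 5 4 3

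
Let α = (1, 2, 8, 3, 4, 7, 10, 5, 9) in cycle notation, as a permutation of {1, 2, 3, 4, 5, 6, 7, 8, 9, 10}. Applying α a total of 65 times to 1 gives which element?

1 lies in the 9-cycle (1, 2, 8, 3, 4, 7, 10, 5, 9).
Powers repeat with period 9 on this cycle, and 65 mod 9 = 2, so α^65(1) = α^2(1).
Stepping 2 places around the cycle: 1 → 2 → 8.

8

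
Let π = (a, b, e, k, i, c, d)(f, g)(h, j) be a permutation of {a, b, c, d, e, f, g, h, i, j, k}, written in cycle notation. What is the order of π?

14

The disjoint cycles have lengths 7, 2, 2.
The order is lcm(7, 2, 2) = 14.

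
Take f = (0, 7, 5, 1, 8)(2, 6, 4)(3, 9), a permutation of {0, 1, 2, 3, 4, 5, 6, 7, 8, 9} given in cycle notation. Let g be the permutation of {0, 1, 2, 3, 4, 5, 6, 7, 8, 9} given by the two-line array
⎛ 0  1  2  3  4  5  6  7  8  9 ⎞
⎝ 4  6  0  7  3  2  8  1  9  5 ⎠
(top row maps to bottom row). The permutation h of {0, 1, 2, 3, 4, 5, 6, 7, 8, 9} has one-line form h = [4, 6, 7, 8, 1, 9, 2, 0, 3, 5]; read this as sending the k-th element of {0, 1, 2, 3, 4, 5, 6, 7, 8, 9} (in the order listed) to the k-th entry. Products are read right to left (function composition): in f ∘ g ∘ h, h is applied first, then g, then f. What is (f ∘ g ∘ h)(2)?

8

(f ∘ g ∘ h)(2) = f(g(h(2))). h(2) = 7, then g(7) = 1, then f(1) = 8, so the result is 8.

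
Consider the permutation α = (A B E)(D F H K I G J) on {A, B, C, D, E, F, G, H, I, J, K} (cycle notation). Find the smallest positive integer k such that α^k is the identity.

21

The cycle type of α is (7, 3, 1).
The order of α is the least common multiple of its cycle lengths: lcm(7, 3) = 21.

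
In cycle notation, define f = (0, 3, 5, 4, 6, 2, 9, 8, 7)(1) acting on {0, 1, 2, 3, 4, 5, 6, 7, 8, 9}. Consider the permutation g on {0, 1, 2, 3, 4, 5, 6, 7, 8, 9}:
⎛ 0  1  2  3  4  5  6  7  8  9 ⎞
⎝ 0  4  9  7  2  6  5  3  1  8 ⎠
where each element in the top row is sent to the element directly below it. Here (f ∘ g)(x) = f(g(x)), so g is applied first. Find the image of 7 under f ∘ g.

5

g(7) = 3, then f(3) = 5; composing gives (f ∘ g)(7) = 5.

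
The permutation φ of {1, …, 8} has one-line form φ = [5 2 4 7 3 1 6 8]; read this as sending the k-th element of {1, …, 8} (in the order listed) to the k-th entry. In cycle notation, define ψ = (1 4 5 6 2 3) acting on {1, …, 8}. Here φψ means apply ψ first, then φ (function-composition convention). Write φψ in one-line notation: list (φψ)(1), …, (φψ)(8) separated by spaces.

7 4 5 3 1 2 6 8

(φψ)(x) = φ(ψ(x)). Computing each image: φ(ψ(1)) = φ(4) = 7, φ(ψ(2)) = φ(3) = 4, φ(ψ(3)) = φ(1) = 5, φ(ψ(4)) = φ(5) = 3, φ(ψ(5)) = φ(6) = 1, φ(ψ(6)) = φ(2) = 2, φ(ψ(7)) = φ(7) = 6, φ(ψ(8)) = φ(8) = 8.
Hence φψ = [7 4 5 3 1 2 6 8].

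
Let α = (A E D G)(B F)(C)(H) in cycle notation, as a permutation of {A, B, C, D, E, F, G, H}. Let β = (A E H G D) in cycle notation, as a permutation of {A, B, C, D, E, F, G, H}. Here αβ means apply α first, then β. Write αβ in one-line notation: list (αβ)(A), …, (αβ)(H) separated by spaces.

H F C D A B E G

(αβ)(x) = β(α(x)). Computing each image: β(α(A)) = β(E) = H, β(α(B)) = β(F) = F, β(α(C)) = β(C) = C, β(α(D)) = β(G) = D, β(α(E)) = β(D) = A, β(α(F)) = β(B) = B, β(α(G)) = β(A) = E, β(α(H)) = β(H) = G.
Hence αβ = [H F C D A B E G].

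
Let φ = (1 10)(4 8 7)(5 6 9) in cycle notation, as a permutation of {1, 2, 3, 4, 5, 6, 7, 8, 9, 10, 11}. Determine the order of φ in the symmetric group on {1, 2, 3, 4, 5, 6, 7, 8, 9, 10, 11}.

6

The cycle type of φ is (3, 3, 2, 1, 1, 1).
The order is lcm(3, 3, 2) = 6.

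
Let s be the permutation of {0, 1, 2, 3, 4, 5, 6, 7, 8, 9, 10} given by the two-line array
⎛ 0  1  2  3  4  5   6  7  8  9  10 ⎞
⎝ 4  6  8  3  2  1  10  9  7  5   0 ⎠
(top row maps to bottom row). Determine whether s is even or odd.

In disjoint-cycle form the cycle lengths are 10, 1.
A cycle of length ℓ contributes ℓ−1 transpositions, so s is a product of 9 transpositions — odd.

odd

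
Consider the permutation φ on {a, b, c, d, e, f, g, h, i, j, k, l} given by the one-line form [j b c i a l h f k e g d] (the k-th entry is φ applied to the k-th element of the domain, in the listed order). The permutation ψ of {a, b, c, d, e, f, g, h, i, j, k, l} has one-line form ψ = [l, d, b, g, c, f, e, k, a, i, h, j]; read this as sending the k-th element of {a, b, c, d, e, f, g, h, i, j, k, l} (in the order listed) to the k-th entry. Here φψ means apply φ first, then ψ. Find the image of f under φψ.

φ(f) = l, then ψ(l) = j; composing gives (φψ)(f) = j.

j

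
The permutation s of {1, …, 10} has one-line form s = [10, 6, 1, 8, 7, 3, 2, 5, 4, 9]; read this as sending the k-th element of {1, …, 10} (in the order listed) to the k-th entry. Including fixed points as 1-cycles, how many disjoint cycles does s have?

The cycle decomposition is (1, 10, 9, 4, 8, 5, 7, 2, 6, 3), which has 1 cycle (counting 1-cycles).

1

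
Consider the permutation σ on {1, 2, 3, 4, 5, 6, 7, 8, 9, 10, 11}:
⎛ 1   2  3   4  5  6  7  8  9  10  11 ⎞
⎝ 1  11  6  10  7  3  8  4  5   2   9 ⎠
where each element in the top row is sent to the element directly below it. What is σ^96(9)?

9

Tracing 9 → 5 → … returns to 9 after 8 steps, so 9 lies in an 8-cycle (2, 11, 9, 5, 7, 8, 4, 10).
On an 8-cycle, σ^8 is the identity, so σ^96 = σ^0 there (96 ≡ 0 mod 8).
So σ^96(9) = 9.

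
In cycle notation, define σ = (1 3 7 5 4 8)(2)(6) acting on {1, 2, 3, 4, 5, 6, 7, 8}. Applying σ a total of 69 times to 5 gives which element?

1

5 lies in the 6-cycle (1 3 7 5 4 8).
Powers repeat with period 6 on this cycle, and 69 mod 6 = 3, so σ^69(5) = σ^3(5).
Advancing 3 steps from 5: 5 → 4 → 8 → 1.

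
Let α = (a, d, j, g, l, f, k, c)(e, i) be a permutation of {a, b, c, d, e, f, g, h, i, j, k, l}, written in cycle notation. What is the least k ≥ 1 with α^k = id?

8

The cycle type of α is (8, 2, 1, 1).
The order of α is the least common multiple of its cycle lengths: lcm(8, 2) = 8.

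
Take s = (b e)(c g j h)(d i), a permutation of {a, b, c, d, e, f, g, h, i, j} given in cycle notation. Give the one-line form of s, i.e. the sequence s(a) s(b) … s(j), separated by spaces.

Each element maps to the next entry in its cycle (wrapping to the front): a↦a, b↦e, c↦g, d↦i, e↦b, f↦f, g↦j, h↦c, i↦d, j↦h.
Listing these in domain order gives a e g i b f j c d h.

a e g i b f j c d h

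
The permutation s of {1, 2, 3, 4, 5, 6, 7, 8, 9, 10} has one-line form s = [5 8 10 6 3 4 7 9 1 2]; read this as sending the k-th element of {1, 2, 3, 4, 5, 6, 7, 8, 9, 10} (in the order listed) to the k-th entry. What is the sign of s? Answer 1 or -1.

-1

In disjoint-cycle form the cycle lengths are 7, 2, 1.
A cycle of length ℓ contributes ℓ−1 transpositions, so s is a product of 6 + 1 = 7 transpositions — odd.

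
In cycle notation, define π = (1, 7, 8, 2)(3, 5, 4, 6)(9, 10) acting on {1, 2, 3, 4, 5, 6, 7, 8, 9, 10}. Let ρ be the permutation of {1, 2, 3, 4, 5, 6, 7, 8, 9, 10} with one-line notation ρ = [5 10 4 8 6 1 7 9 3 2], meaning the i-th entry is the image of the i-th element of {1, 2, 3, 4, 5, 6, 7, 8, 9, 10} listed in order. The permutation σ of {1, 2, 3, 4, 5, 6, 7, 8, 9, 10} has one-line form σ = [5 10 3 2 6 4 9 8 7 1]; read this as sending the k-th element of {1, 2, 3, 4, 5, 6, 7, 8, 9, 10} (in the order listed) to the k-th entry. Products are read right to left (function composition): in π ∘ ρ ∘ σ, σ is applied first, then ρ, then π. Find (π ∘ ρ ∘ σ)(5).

7

Apply the permutations in order: σ(5) = 6, then ρ(6) = 1, then π(1) = 7. So (π ∘ ρ ∘ σ)(5) = 7.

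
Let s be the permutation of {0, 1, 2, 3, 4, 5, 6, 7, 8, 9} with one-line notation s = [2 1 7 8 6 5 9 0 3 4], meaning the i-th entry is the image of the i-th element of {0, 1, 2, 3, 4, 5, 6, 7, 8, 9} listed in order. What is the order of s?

Decomposing into disjoint cycles gives cycle lengths 3, 3, 2, 1, 1.
The order is lcm(3, 3, 2) = 6.

6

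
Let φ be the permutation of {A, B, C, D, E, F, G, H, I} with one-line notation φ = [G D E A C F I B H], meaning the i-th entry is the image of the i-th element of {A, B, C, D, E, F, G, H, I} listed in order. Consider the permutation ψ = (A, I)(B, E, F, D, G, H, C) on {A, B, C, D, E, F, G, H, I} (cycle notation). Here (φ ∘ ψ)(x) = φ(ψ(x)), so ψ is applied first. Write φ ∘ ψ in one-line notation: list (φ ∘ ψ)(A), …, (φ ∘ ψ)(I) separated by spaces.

Chase each element through ψ then φ: A → I → H; B → E → C; C → B → D; D → G → I; E → F → F; F → D → A; G → H → B; H → C → E; I → A → G.
So φ ∘ ψ in one-line form is H C D I F A B E G.

H C D I F A B E G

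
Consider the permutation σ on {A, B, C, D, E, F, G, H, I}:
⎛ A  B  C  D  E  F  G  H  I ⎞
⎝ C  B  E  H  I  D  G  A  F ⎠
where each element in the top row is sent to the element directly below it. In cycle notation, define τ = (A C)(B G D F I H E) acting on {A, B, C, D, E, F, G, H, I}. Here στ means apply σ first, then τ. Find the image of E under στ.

σ(E) = I, then τ(I) = H; composing gives (στ)(E) = H.

H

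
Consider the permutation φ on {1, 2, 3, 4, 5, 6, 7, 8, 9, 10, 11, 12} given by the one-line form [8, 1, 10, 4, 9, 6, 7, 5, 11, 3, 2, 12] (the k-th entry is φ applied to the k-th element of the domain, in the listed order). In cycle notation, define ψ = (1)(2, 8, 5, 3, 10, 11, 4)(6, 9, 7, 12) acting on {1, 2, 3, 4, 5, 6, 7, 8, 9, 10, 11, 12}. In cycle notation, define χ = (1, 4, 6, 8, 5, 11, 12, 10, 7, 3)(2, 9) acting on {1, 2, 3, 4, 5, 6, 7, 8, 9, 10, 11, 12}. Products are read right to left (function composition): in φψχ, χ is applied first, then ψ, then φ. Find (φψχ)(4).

(φψχ)(4) = φ(ψ(χ(4))). χ(4) = 6, then ψ(6) = 9, then φ(9) = 11, so the result is 11.

11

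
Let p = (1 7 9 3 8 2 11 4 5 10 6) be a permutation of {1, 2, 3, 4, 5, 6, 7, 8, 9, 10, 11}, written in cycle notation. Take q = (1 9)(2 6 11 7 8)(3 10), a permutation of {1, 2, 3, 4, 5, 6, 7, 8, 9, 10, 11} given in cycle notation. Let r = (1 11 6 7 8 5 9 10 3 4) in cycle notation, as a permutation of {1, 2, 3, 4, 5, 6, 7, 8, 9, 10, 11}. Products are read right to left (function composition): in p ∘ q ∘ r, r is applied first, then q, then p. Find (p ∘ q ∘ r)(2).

1

(p ∘ q ∘ r)(2) = p(q(r(2))). r(2) = 2, then q(2) = 6, then p(6) = 1, so the result is 1.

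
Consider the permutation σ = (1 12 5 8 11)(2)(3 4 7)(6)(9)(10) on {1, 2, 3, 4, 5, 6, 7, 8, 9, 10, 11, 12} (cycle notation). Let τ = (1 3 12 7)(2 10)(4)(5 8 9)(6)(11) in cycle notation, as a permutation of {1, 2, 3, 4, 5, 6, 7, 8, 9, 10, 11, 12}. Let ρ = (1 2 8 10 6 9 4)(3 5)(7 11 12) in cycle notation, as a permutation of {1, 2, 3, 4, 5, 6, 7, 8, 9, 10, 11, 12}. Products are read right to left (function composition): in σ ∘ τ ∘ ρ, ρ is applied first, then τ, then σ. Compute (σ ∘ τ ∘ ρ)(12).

12

(σ ∘ τ ∘ ρ)(12) = σ(τ(ρ(12))). ρ(12) = 7, then τ(7) = 1, then σ(1) = 12, so the result is 12.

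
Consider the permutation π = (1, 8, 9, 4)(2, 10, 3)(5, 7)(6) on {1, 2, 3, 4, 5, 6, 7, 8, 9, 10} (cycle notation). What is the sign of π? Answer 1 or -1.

1

The cycle lengths are 4, 3, 2, 1.
A cycle is odd iff its length is even; π has 2 even-length cycles, so sgn(π) = (−1)^2 and π is even.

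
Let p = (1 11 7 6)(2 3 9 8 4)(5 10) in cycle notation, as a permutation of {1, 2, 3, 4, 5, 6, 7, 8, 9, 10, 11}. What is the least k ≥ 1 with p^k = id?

The cycle type of p is (5, 4, 2).
The order of p is the least common multiple of its cycle lengths: lcm(5, 4, 2) = 20.

20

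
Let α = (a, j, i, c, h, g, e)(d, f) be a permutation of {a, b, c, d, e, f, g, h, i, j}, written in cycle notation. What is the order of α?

14

The cycle type of α is (7, 2, 1).
The order of α is the least common multiple of its cycle lengths: lcm(7, 2) = 14.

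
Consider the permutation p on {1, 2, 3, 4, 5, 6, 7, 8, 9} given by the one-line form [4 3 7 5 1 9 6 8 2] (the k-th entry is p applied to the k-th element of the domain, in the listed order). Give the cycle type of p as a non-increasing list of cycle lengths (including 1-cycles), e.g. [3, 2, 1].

[5, 3, 1]

The disjoint cycles are (1, 4, 5)(2, 3, 7, 6, 9)(8), with lengths 5, 3, 1 in non-increasing order.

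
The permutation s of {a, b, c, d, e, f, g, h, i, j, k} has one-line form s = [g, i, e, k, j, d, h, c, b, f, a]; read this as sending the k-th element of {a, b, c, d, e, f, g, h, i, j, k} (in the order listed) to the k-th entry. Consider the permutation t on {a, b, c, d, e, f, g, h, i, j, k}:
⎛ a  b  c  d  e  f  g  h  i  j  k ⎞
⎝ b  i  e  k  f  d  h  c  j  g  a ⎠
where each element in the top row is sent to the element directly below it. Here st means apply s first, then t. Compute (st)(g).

First apply s: s(g) = h, then t(h) = c. Thus (st)(g) = c.

c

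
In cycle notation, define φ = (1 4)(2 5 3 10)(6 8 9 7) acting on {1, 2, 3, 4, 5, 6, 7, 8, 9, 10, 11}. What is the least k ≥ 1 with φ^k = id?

4

The disjoint cycles have lengths 4, 4, 2, 1.
The order of φ is the least common multiple of its cycle lengths: lcm(4, 4, 2) = 4.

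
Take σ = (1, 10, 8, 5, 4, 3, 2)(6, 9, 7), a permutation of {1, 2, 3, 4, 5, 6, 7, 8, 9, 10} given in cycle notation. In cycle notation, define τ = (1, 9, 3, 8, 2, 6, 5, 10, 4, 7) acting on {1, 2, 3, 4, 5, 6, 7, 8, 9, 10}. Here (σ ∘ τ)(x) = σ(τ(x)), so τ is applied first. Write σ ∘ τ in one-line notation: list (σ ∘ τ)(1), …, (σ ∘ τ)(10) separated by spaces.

For each element, apply τ then σ: 1 → 9 → 7; 2 → 6 → 9; 3 → 8 → 5; 4 → 7 → 6; 5 → 10 → 8; 6 → 5 → 4; 7 → 1 → 10; 8 → 2 → 1; 9 → 3 → 2; 10 → 4 → 3.
Collecting the images, σ ∘ τ = [7 9 5 6 8 4 10 1 2 3].

7 9 5 6 8 4 10 1 2 3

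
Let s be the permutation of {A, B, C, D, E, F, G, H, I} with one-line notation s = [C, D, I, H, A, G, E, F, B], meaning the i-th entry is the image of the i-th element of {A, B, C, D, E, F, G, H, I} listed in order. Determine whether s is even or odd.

In disjoint-cycle form the cycle lengths are 9.
A cycle of length ℓ contributes ℓ−1 transpositions, so s is a product of 8 transpositions — even.

even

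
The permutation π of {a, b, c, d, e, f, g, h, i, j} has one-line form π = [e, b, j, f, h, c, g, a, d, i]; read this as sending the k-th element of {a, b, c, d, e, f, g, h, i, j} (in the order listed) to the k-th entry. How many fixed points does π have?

2

The fixed points (elements with π(x) = x) are {b, g}, so there are 2.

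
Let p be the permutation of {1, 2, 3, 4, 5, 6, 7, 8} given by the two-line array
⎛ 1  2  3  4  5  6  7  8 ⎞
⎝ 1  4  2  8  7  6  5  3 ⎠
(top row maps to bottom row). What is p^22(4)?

Tracing 4 → 8 → … returns to 4 after 4 steps, so 4 lies in a 4-cycle (2 4 8 3).
On a 4-cycle, p^4 is the identity, so p^22 = p^2 there (22 ≡ 2 mod 4).
Advancing 2 steps from 4: 4 → 8 → 3.

3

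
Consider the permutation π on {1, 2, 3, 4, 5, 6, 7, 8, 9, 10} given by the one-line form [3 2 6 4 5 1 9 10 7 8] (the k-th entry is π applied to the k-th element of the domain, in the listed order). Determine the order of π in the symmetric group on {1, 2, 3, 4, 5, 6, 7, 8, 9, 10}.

6

Decomposing into disjoint cycles gives cycle lengths 3, 2, 2, 1, 1, 1.
The order is lcm(3, 2, 2) = 6.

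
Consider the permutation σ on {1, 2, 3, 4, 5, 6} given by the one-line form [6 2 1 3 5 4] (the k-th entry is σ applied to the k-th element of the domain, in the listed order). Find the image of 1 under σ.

6

1 is element number 1 of the domain, and entry number 1 of the one-line form is 6, so σ(1) = 6.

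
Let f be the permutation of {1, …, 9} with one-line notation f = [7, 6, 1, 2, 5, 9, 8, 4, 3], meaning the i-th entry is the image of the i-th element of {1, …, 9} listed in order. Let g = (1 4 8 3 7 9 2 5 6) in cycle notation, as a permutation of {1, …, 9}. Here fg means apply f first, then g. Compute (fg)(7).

3

First apply f: f(7) = 8, then g(8) = 3. Thus (fg)(7) = 3.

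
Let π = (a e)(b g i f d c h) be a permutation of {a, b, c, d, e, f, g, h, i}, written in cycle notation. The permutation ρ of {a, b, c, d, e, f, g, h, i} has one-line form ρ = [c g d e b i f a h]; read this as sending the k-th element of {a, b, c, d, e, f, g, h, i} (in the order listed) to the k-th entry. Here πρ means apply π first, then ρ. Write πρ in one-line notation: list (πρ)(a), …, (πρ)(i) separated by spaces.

b f a d c e h g i

For each element, apply π then ρ: a → e → b; b → g → f; c → h → a; d → c → d; e → a → c; f → d → e; g → i → h; h → b → g; i → f → i.
Collecting the images, πρ = [b f a d c e h g i].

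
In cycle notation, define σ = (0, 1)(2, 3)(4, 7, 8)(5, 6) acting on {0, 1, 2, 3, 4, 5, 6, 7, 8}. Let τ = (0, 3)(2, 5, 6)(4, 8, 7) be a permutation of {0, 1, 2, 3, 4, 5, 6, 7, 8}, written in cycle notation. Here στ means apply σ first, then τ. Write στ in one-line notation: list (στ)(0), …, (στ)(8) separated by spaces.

For each element, apply σ then τ: 0 → 1 → 1; 1 → 0 → 3; 2 → 3 → 0; 3 → 2 → 5; 4 → 7 → 4; 5 → 6 → 2; 6 → 5 → 6; 7 → 8 → 7; 8 → 4 → 8.
So στ in one-line form is 1 3 0 5 4 2 6 7 8.

1 3 0 5 4 2 6 7 8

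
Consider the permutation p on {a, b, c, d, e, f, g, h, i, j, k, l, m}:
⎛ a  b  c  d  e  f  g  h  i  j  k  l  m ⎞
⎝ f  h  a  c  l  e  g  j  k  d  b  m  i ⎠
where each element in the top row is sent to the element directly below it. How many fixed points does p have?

1

The fixed points (elements with p(x) = x) are {g}, so there is 1.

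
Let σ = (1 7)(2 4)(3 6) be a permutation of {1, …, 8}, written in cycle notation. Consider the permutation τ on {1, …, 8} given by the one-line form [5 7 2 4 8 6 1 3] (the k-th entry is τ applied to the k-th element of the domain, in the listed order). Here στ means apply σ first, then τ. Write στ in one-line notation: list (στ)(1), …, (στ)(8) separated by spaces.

1 4 6 7 8 2 5 3

Chase each element through σ then τ: 1 → 7 → 1; 2 → 4 → 4; 3 → 6 → 6; 4 → 2 → 7; 5 → 5 → 8; 6 → 3 → 2; 7 → 1 → 5; 8 → 8 → 3.
Collecting the images, στ = [1 4 6 7 8 2 5 3].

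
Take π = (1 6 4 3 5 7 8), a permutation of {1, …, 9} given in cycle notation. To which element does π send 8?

1

In the cycle (1 6 4 3 5 7 8), 8 is followed by 1, so π(8) = 1.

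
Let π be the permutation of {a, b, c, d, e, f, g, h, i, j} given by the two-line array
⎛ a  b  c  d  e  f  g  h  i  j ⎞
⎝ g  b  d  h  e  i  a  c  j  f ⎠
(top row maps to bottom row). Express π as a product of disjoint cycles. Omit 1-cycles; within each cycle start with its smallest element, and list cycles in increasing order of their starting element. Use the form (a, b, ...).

(a, g)(c, d, h)(f, i, j)

Iterating π from a gives a → g → a; that is the 2-cycle (a, g).
Continuing from each remaining unvisited element yields (a, g)(c, d, h)(f, i, j).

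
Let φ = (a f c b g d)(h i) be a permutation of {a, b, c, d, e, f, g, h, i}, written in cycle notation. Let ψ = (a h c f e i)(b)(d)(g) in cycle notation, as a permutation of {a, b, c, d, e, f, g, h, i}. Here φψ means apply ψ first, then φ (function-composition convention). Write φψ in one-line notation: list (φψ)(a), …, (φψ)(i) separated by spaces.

(φψ)(x) = φ(ψ(x)). Computing each image: φ(ψ(a)) = φ(h) = i, φ(ψ(b)) = φ(b) = g, φ(ψ(c)) = φ(f) = c, φ(ψ(d)) = φ(d) = a, φ(ψ(e)) = φ(i) = h, φ(ψ(f)) = φ(e) = e, φ(ψ(g)) = φ(g) = d, φ(ψ(h)) = φ(c) = b, φ(ψ(i)) = φ(a) = f.
Hence φψ = [i g c a h e d b f].

i g c a h e d b f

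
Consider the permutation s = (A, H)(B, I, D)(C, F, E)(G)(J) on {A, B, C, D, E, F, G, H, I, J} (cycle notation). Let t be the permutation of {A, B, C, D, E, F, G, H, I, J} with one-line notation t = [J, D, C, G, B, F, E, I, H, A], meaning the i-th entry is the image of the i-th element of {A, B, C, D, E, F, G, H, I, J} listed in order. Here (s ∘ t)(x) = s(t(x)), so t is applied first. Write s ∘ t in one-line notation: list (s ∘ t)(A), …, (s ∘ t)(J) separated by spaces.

Chase each element through t then s: A → J → J; B → D → B; C → C → F; D → G → G; E → B → I; F → F → E; G → E → C; H → I → D; I → H → A; J → A → H.
So s ∘ t in one-line form is J B F G I E C D A H.

J B F G I E C D A H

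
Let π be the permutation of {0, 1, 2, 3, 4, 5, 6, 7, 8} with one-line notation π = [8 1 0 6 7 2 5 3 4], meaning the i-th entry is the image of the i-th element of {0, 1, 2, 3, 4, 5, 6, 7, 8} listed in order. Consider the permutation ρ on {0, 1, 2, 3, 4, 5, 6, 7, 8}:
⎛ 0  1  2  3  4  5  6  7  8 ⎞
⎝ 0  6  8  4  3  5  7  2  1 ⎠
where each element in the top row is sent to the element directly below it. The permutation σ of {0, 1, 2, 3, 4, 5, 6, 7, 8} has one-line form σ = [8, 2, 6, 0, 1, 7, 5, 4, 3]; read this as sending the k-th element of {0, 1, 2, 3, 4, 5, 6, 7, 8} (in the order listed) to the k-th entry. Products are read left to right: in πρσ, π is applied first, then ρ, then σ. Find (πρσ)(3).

4

Chase 3: π(3) = 6; ρ(6) = 7; σ(7) = 4. Hence (πρσ)(3) = 4.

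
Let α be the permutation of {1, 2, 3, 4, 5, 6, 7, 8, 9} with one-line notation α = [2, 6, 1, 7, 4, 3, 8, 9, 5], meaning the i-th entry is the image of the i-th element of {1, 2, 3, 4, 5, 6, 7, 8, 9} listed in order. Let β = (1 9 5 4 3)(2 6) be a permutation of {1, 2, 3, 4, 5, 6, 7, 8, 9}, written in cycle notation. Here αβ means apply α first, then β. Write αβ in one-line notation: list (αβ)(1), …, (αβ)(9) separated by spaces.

(αβ)(x) = β(α(x)). Computing each image: β(α(1)) = β(2) = 6, β(α(2)) = β(6) = 2, β(α(3)) = β(1) = 9, β(α(4)) = β(7) = 7, β(α(5)) = β(4) = 3, β(α(6)) = β(3) = 1, β(α(7)) = β(8) = 8, β(α(8)) = β(9) = 5, β(α(9)) = β(5) = 4.
Hence αβ = [6 2 9 7 3 1 8 5 4].

6 2 9 7 3 1 8 5 4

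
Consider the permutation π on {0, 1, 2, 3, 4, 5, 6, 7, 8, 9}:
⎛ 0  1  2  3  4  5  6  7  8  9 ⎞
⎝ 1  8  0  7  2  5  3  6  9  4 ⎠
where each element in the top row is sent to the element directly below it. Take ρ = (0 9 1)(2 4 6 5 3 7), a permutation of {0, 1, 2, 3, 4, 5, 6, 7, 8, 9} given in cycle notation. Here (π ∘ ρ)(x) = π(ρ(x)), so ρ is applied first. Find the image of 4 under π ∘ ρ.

(π ∘ ρ)(4) = π(ρ(4)). ρ(4) = 6, then π(6) = 3. So (π ∘ ρ)(4) = 3.

3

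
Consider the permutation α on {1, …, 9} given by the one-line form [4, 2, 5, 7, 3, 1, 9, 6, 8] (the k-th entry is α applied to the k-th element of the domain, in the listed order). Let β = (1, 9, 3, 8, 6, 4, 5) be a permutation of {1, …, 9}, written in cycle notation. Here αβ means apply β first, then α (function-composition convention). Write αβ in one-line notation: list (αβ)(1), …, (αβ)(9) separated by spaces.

8 2 6 3 4 7 9 1 5

Chase each element through β then α: 1 → 9 → 8; 2 → 2 → 2; 3 → 8 → 6; 4 → 5 → 3; 5 → 1 → 4; 6 → 4 → 7; 7 → 7 → 9; 8 → 6 → 1; 9 → 3 → 5.
Collecting the images, αβ = [8 2 6 3 4 7 9 1 5].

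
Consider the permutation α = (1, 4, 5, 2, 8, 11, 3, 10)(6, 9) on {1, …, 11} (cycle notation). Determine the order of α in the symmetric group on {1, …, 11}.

The cycle type of α is (8, 2, 1).
The order of α is the least common multiple of its cycle lengths: lcm(8, 2) = 8.

8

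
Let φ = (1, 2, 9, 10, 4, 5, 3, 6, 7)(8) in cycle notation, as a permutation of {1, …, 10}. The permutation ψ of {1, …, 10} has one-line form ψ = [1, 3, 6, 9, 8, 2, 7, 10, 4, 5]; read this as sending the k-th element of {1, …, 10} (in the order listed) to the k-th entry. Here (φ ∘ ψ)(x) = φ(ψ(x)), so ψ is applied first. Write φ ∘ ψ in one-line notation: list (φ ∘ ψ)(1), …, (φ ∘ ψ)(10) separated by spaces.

(φ ∘ ψ)(x) = φ(ψ(x)). Computing each image: φ(ψ(1)) = φ(1) = 2, φ(ψ(2)) = φ(3) = 6, φ(ψ(3)) = φ(6) = 7, φ(ψ(4)) = φ(9) = 10, φ(ψ(5)) = φ(8) = 8, φ(ψ(6)) = φ(2) = 9, φ(ψ(7)) = φ(7) = 1, φ(ψ(8)) = φ(10) = 4, φ(ψ(9)) = φ(4) = 5, φ(ψ(10)) = φ(5) = 3.
Hence φ ∘ ψ = [2 6 7 10 8 9 1 4 5 3].

2 6 7 10 8 9 1 4 5 3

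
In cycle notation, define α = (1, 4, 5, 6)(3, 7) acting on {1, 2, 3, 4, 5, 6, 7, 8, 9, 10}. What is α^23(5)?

4

5 lies in the 4-cycle (1, 4, 5, 6).
Since the cycle has length 4, α^23 acts on it the same as α^3 (23 mod 4 = 3).
Advancing 3 steps from 5: 5 → 6 → 1 → 4.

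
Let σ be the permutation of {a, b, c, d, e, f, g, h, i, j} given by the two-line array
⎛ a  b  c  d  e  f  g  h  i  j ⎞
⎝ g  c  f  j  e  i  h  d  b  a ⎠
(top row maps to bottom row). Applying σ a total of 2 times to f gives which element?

Tracing f → i → … returns to f after 4 steps, so f lies in a 4-cycle (b c f i).
Advancing 2 steps from f: f → i → b.

b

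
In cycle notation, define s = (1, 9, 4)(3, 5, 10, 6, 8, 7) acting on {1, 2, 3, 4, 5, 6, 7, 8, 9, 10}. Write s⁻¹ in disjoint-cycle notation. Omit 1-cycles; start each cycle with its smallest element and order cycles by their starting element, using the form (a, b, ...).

If s sends a → b within a cycle, s⁻¹ sends b → a; equivalently, reverse each cycle.
After reversing and putting each cycle's least element first, s⁻¹ = (1, 4, 9)(3, 7, 8, 6, 10, 5).

(1, 4, 9)(3, 7, 8, 6, 10, 5)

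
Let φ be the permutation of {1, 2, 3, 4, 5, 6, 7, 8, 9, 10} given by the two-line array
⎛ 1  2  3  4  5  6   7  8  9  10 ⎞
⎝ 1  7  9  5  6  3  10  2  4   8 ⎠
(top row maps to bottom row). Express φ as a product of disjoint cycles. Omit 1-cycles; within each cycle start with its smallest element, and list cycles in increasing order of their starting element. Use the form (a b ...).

(2 7 10 8)(3 9 4 5 6)

From 2: 2 → 7 → 10 → 8 → 2, closing the cycle (2 7 10 8).
Continuing from each remaining unvisited element yields (2 7 10 8)(3 9 4 5 6).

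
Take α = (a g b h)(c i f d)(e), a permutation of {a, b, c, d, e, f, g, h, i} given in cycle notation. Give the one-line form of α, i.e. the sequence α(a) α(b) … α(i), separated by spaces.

g h i c e d b a f

Reading each image from the cycles: a→g, b→h, c→i, d→c, e→e, f→d, g→b, h→a, i→f.
So the one-line form is g h i c e d b a f.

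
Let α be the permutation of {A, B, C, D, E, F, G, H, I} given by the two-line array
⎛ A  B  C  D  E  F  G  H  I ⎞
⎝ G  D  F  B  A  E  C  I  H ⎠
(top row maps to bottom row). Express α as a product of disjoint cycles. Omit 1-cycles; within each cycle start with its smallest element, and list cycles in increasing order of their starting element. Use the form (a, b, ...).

Start at A and follow images: A → G → C → F → E → A, giving the cycle (A, G, C, F, E).
Continuing from each remaining unvisited element yields (A, G, C, F, E)(B, D)(H, I).

(A, G, C, F, E)(B, D)(H, I)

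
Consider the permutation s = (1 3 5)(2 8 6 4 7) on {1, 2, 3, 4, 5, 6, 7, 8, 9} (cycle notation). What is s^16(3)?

5

3 lies in the 3-cycle (1 3 5).
Powers repeat with period 3 on this cycle, and 16 mod 3 = 1, so s^16(3) = s^1(3).
Advancing 1 step from 3: 3 → 5.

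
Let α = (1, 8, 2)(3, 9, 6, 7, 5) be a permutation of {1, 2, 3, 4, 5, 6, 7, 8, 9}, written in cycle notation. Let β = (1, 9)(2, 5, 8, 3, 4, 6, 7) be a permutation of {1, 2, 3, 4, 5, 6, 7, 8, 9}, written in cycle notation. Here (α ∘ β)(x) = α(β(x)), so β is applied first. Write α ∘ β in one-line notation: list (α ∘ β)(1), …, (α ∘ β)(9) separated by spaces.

6 3 4 7 2 5 1 9 8

(α ∘ β)(x) = α(β(x)). Computing each image: α(β(1)) = α(9) = 6, α(β(2)) = α(5) = 3, α(β(3)) = α(4) = 4, α(β(4)) = α(6) = 7, α(β(5)) = α(8) = 2, α(β(6)) = α(7) = 5, α(β(7)) = α(2) = 1, α(β(8)) = α(3) = 9, α(β(9)) = α(1) = 8.
Hence α ∘ β = [6 3 4 7 2 5 1 9 8].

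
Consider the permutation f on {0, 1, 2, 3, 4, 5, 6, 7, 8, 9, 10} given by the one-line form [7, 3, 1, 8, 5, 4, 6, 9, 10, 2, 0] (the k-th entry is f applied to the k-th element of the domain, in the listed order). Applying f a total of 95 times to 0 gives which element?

10

Tracing 0 → 7 → … returns to 0 after 8 steps, so 0 lies in an 8-cycle (0 7 9 2 1 3 8 10).
Powers repeat with period 8 on this cycle, and 95 mod 8 = 7, so f^95(0) = f^7(0).
Stepping 7 places around the cycle: 0 → 7 → 9 → 2 → 1 → 3 → 8 → 10.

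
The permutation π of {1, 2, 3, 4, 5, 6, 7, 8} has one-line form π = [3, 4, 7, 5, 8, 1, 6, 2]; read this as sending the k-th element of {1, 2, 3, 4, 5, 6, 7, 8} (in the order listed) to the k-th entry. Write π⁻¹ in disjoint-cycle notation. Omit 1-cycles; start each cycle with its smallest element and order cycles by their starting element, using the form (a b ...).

(1 6 7 3)(2 8 5 4)

First write π in disjoint cycles: (1 3 7 6)(2 4 5 8).
The inverse reverses every cycle; in canonical form, π⁻¹ = (1 6 7 3)(2 8 5 4).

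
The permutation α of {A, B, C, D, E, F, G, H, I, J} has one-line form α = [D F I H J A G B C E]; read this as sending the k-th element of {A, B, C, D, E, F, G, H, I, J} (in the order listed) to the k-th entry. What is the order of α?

The disjoint-cycle form of α has cycle lengths 5, 2, 2, 1.
Since disjoint cycles commute, ord(α) = lcm(5, 2, 2) = 10.

10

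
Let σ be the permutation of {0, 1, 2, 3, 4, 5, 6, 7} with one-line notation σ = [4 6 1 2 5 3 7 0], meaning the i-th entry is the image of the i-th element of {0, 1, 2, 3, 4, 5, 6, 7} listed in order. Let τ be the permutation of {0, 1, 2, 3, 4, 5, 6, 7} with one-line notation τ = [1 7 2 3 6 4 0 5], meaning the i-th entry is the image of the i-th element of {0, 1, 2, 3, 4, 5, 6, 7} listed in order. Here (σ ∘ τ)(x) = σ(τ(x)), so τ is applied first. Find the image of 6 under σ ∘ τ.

4

τ(6) = 0, then σ(0) = 4; composing gives (σ ∘ τ)(6) = 4.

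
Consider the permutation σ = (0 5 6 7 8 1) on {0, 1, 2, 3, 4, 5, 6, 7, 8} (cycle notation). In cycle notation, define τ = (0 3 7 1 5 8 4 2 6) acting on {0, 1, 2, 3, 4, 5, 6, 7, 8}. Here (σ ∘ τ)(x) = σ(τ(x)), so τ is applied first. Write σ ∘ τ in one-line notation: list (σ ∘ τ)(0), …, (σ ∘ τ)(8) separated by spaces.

3 6 7 8 2 1 5 0 4

Chase each element through τ then σ: 0 → 3 → 3; 1 → 5 → 6; 2 → 6 → 7; 3 → 7 → 8; 4 → 2 → 2; 5 → 8 → 1; 6 → 0 → 5; 7 → 1 → 0; 8 → 4 → 4.
So σ ∘ τ in one-line form is 3 6 7 8 2 1 5 0 4.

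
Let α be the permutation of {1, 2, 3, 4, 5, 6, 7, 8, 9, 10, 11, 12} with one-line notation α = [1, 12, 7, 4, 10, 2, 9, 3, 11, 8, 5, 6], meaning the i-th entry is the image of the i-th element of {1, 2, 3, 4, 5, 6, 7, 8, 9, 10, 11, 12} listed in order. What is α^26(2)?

Tracing 2 → 12 → … returns to 2 after 3 steps, so 2 lies in a 3-cycle (2, 12, 6).
Since the cycle has length 3, α^26 acts on it the same as α^2 (26 mod 3 = 2).
Stepping 2 places around the cycle: 2 → 12 → 6.

6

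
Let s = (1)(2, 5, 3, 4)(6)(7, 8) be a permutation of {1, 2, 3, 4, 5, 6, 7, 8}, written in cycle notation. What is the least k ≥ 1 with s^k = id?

4

The disjoint cycles have lengths 4, 2, 1, 1.
The order of s is the least common multiple of its cycle lengths: lcm(4, 2) = 4.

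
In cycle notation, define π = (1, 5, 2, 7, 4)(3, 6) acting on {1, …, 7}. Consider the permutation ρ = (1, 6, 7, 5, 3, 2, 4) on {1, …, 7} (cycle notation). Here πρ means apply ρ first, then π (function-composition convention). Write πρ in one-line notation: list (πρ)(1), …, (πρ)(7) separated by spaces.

3 1 7 5 6 4 2

(πρ)(x) = π(ρ(x)). Computing each image: π(ρ(1)) = π(6) = 3, π(ρ(2)) = π(4) = 1, π(ρ(3)) = π(2) = 7, π(ρ(4)) = π(1) = 5, π(ρ(5)) = π(3) = 6, π(ρ(6)) = π(7) = 4, π(ρ(7)) = π(5) = 2.
Hence πρ = [3 1 7 5 6 4 2].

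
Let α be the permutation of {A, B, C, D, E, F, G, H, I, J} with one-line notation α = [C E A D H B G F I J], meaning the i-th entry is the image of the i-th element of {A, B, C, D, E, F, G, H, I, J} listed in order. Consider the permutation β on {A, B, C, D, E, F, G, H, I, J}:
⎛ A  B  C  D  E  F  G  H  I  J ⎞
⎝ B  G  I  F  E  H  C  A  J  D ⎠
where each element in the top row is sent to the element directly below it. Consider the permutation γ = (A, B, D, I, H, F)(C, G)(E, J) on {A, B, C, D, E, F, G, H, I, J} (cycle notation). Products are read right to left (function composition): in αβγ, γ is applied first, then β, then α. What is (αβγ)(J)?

H

(αβγ)(J) = α(β(γ(J))). γ(J) = E, then β(E) = E, then α(E) = H, so the result is H.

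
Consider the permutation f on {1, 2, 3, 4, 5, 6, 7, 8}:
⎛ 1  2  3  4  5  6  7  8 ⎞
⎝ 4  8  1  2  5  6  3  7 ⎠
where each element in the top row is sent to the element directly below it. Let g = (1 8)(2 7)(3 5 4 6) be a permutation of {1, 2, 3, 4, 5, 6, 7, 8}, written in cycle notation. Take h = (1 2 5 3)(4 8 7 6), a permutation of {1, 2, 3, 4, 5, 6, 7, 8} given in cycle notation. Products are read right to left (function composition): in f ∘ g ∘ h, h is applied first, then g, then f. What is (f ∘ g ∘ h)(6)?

Chase 6: h(6) = 4; g(4) = 6; f(6) = 6. Hence (f ∘ g ∘ h)(6) = 6.

6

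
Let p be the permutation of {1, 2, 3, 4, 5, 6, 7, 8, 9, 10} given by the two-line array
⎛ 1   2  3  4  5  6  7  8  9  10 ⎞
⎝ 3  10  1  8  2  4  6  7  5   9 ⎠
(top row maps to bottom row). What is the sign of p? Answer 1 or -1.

-1

In disjoint-cycle form the cycle lengths are 4, 4, 2.
A cycle is odd iff its length is even; p has 3 even-length cycles, so sgn(p) = (−1)^3 and p is odd.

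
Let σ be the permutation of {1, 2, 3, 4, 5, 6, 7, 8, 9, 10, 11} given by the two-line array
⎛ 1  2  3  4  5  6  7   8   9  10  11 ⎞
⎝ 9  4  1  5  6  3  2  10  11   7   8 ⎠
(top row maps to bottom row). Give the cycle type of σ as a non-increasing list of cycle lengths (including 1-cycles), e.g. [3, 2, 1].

The disjoint cycles are (1, 9, 11, 8, 10, 7, 2, 4, 5, 6, 3), with lengths 11 in non-increasing order.

[11]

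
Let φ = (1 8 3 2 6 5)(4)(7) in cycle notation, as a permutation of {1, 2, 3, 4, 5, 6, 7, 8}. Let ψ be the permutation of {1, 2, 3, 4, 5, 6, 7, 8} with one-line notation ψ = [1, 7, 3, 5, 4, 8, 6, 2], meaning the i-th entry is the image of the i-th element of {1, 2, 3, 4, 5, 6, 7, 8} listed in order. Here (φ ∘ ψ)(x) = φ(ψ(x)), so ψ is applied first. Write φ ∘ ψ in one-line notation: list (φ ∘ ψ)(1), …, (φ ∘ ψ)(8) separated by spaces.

(φ ∘ ψ)(x) = φ(ψ(x)). Computing each image: φ(ψ(1)) = φ(1) = 8, φ(ψ(2)) = φ(7) = 7, φ(ψ(3)) = φ(3) = 2, φ(ψ(4)) = φ(5) = 1, φ(ψ(5)) = φ(4) = 4, φ(ψ(6)) = φ(8) = 3, φ(ψ(7)) = φ(6) = 5, φ(ψ(8)) = φ(2) = 6.
Hence φ ∘ ψ = [8 7 2 1 4 3 5 6].

8 7 2 1 4 3 5 6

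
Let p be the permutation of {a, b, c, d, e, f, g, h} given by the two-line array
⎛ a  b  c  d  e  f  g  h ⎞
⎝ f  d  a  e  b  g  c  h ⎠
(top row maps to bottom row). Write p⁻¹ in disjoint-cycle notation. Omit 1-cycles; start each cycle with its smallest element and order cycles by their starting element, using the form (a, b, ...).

(a, c, g, f)(b, e, d)

First write p in disjoint cycles: (a, f, g, c)(b, d, e).
The inverse reverses every cycle; in canonical form, p⁻¹ = (a, c, g, f)(b, e, d).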